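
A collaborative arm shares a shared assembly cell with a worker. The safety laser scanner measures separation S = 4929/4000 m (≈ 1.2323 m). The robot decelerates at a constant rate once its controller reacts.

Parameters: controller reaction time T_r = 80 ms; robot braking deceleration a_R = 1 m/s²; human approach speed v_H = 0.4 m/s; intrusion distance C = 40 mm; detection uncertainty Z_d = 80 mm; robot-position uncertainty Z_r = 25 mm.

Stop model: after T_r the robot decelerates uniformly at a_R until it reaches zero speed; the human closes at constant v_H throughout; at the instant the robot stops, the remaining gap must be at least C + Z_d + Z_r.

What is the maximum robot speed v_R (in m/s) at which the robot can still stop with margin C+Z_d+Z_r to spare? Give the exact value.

collect terms ⇒ (1/2)·v_R² + (12/25)·v_R + (-4221/4000) = 0
  disc = (12/25)² − 4·(1/2)·(-4221/4000) = 23409/10000 ; √disc = 153/100
  v_R = (−(12/25) + 153/100) / (2·(1/2)) = 21/20 m/s
check:
braking lasts T_s = (21/20)/1 = 1.0500 s
robot in T_r: 1.0500·0.0800 = 0.0840 m
robot under decel: 1.0500²/(2·1.0000) = 0.5513 m
person approaches 0.4000·(0.0800+1.0500) = 0.4520 m
C+Z_d+Z_r = 0.0400+0.0800+0.0250 = 0.1450 m
sum ≈ 0.0840+0.5513+0.4520+0.1450 ≈ 1.2323 m = S ✓

v_R_max = 21/20 m/s = 1.0500 m/s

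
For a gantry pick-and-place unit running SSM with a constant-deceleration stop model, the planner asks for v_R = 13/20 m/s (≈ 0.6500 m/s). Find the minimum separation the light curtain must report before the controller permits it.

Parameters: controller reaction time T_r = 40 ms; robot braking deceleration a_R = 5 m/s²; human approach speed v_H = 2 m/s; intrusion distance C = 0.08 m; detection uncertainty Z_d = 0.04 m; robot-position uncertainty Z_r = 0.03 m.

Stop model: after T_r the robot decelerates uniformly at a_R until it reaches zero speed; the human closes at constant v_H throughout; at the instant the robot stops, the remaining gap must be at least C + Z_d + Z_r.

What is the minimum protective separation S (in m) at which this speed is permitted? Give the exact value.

stop time T_s = (13/20)/5 = 0.1300 s
robot in T_r: 0.6500·0.0400 = 0.0260 m
robot under decel: 0.6500²/(2·5.0000) = 0.0423 m
human closes 2.0000·0.1700 = 0.3400 m
margins: 0.0800+0.0400+0.0300 = 0.1500 m
S_min ≈ 0.0260+0.0423+0.3400+0.1500  ⇒  S_min = 2233/4000 m

S_min = 2233/4000 m = 0.5583 m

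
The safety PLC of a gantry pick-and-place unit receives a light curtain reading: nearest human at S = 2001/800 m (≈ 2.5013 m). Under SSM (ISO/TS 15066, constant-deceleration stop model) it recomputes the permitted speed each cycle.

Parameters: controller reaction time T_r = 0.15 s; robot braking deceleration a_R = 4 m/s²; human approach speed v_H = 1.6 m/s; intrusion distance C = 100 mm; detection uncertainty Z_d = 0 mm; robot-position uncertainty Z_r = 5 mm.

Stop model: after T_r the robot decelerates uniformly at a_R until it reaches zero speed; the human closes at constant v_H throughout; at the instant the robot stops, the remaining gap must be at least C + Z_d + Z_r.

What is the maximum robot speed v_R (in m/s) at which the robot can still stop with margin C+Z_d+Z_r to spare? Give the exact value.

quadratic (1/8)·v² + (11/20)·v + (-69/32) = 0
  disc = (11/20)² − 4·(1/8)·(-69/32) = 2209/1600 ; √disc = 47/40
  v_R = (−(11/20) + 47/40) / (2·(1/8)) = 5/2 m/s
check:
braking lasts T_s = (5/2)/4 = 0.6250 s
robot covers v_R·T_r = 2.5000·0.1500 = 0.3750 m before braking
robot under decel: 2.5000²/(2·4.0000) = 0.7812 m
person approaches 1.6000·(0.1500+0.6250) = 1.2400 m
residual clearance needed = 0.1000+0.0000+0.0050 = 0.1050 m
sum ≈ 0.3750+0.7812+1.2400+0.1050 ≈ 2.5013 m = S ✓

v_R_max = 5/2 m/s = 2.5000 m/s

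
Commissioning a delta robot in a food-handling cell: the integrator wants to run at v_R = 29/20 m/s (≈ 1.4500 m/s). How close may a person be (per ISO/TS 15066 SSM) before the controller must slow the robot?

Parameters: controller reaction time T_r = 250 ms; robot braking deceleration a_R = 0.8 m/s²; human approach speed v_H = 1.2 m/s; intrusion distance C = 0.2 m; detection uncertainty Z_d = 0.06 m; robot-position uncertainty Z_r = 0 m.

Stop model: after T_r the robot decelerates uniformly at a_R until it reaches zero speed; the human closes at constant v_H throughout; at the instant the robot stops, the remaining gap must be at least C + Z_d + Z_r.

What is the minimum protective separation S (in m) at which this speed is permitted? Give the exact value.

S_min = 14117/3200 m = 4.4116 m

braking lasts T_s = (29/20)/(4/5) = 1.8125 s
reaction-phase robot travel = 1.4500·0.2500 = 0.3625 m
robot under decel: 1.4500²/(2·0.8000) = 1.3141 m
human closes 1.2000·2.0625 = 2.4750 m
C+Z_d+Z_r = 0.2000+0.0600+0.0000 = 0.2600 m
S_min ≈ 0.3625+1.3141+2.4750+0.2600  ⇒  S_min = 14117/3200 m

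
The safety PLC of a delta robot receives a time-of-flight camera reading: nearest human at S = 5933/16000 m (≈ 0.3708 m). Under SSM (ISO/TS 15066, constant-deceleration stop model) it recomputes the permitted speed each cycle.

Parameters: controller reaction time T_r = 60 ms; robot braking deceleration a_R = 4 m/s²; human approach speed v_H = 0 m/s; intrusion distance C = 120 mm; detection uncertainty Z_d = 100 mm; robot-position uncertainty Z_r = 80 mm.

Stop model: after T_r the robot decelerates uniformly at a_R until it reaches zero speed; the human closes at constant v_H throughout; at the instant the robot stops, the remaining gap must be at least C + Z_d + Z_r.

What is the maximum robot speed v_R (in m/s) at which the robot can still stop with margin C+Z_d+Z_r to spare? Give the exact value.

v_R_max = 11/20 m/s = 0.5500 m/s

quadratic (1/8)·v² + (3/50)·v + (-1133/16000) = 0
  disc = (3/50)² − 4·(1/8)·(-1133/16000) = 6241/160000 ; √disc = 79/400
  v_R = (−(3/50) + 79/400) / (2·(1/8)) = 11/20 m/s
check:
braking lasts T_s = (11/20)/4 = 0.1375 s
robot covers v_R·T_r = 0.5500·0.0600 = 0.0330 m before braking
braking distance = 0.5500²/(2·4.0000) = 0.0378 m
human closes 0.0000·0.1975 = 0.0000 m
margins: 0.1200+0.1000+0.0800 = 0.3000 m
sum ≈ 0.0330+0.0378+0.0000+0.3000 ≈ 0.3708 m = S ✓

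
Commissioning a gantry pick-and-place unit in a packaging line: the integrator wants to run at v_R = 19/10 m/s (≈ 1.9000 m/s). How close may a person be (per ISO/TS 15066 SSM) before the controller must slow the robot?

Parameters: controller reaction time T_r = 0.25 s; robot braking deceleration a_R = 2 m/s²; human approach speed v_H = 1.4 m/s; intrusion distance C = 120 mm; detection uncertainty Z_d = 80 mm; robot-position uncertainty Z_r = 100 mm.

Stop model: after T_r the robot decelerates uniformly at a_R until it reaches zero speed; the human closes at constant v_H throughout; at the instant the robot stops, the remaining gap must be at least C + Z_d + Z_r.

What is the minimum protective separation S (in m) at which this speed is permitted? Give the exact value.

braking lasts T_s = (19/10)/2 = 0.9500 s
robot in T_r: 1.9000·0.2500 = 0.4750 m
robot covers 1.9000·0.9500 − ½·2.0000·0.9500² = 0.9025 m while stopping
human over T_r+T_s: 1.4000·(0.2500+0.9500) = 1.6800 m
C+Z_d+Z_r = 0.1200+0.0800+0.1000 = 0.3000 m
S_min ≈ 0.4750+0.9025+1.6800+0.3000  ⇒  S_min = 1343/400 m

S_min = 1343/400 m = 3.3575 m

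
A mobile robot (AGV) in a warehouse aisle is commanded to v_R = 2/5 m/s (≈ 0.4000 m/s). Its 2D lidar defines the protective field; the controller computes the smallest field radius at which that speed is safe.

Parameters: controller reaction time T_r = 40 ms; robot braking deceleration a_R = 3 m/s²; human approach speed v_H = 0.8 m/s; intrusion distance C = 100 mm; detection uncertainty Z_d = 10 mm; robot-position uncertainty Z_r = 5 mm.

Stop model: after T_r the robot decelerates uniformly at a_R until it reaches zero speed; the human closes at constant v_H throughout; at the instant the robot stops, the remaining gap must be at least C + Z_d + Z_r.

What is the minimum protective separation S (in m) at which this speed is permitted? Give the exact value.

S_min = 889/3000 m = 0.2963 m

T_s = v_R/a_R = (2/5)/3 = 0.1333 s
robot in T_r: 0.4000·0.0400 = 0.0160 m
robot under decel: 0.4000²/(2·3.0000) = 0.0267 m
human over T_r+T_s: 0.8000·(0.0400+0.1333) = 0.1387 m
margins: 0.1000+0.0100+0.0050 = 0.1150 m
S_min ≈ 0.0160+0.0267+0.1387+0.1150  ⇒  S_min = 889/3000 m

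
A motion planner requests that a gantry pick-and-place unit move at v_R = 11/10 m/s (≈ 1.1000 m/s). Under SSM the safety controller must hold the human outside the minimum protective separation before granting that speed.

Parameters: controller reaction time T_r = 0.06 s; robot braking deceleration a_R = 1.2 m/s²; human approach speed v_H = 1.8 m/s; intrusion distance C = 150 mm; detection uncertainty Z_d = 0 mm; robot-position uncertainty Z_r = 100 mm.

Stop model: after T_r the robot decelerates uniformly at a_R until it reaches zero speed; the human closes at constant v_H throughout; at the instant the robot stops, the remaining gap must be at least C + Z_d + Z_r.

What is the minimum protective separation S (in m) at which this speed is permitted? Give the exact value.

braking lasts T_s = (11/10)/(6/5) = 0.9167 s
robot in T_r: 1.1000·0.0600 = 0.0660 m
robot covers 1.1000·0.9167 − ½·1.2000·0.9167² = 0.5042 m while stopping
person approaches 1.8000·(0.0600+0.9167) = 1.7580 m
C+Z_d+Z_r = 0.1500+0.0000+0.1000 = 0.2500 m
S_min ≈ 0.0660+0.5042+1.7580+0.2500  ⇒  S_min = 15469/6000 m

S_min = 15469/6000 m = 2.5782 m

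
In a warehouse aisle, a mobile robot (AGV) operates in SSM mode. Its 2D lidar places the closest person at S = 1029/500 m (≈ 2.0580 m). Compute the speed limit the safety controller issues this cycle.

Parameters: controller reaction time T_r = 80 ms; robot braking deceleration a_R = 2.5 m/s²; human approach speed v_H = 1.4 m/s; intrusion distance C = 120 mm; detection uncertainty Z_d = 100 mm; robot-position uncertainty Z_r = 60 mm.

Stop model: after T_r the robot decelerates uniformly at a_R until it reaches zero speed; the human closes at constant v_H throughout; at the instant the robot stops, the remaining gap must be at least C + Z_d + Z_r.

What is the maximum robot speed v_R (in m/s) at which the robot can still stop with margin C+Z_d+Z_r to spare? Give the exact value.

v_R_max = 17/10 m/s = 1.7000 m/s

collect terms ⇒ (1/5)·v_R² + (16/25)·v_R + (-833/500) = 0
  disc = (16/25)² − 4·(1/5)·(-833/500) = 1089/625 ; √disc = 33/25
  v_R = (−(16/25) + 33/25) / (2·(1/5)) = 17/10 m/s
check:
T_s = v_R/a_R = (17/10)/(5/2) = 0.6800 s
reaction-phase robot travel = 1.7000·0.0800 = 0.1360 m
robot covers 1.7000·0.6800 − ½·2.5000·0.6800² = 0.5780 m while stopping
person approaches 1.4000·(0.0800+0.6800) = 1.0640 m
C+Z_d+Z_r = 0.1200+0.1000+0.0600 = 0.2800 m
sum ≈ 0.1360+0.5780+1.0640+0.2800 ≈ 2.0580 m = S ✓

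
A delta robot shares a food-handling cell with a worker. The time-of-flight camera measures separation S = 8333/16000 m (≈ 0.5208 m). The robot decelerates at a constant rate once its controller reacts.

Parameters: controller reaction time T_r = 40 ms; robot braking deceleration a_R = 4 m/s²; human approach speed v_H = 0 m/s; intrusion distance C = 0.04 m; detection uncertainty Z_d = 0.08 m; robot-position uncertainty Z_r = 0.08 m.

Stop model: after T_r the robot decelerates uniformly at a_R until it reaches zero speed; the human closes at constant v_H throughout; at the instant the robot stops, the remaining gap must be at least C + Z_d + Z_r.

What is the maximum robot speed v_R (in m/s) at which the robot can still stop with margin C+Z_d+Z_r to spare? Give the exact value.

v_R_max = 29/20 m/s = 1.4500 m/s

quadratic (1/8)·v² + (1/25)·v + (-5133/16000) = 0
  disc = (1/25)² − 4·(1/8)·(-5133/16000) = 25921/160000 ; √disc = 161/400
  v_R = (−(1/25) + 161/400) / (2·(1/8)) = 29/20 m/s
check:
stop time T_s = (29/20)/4 = 0.3625 s
robot covers v_R·T_r = 1.4500·0.0400 = 0.0580 m before braking
robot covers 1.4500·0.3625 − ½·4.0000·0.3625² = 0.2628 m while stopping
human closes 0.0000·0.4025 = 0.0000 m
margins: 0.0400+0.0800+0.0800 = 0.2000 m
sum ≈ 0.0580+0.2628+0.0000+0.2000 ≈ 0.5208 m = S ✓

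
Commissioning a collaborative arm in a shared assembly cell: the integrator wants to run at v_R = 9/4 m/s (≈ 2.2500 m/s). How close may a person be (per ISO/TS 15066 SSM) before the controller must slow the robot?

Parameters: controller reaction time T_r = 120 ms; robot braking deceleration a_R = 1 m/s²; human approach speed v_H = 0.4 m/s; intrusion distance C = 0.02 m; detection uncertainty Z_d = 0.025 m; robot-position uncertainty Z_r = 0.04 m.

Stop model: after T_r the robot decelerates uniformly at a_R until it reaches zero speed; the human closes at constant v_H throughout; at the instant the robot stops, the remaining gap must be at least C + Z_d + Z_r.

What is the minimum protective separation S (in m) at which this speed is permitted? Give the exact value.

braking lasts T_s = (9/4)/1 = 2.2500 s
robot covers v_R·T_r = 2.2500·0.1200 = 0.2700 m before braking
braking distance = 2.2500²/(2·1.0000) = 2.5312 m
human closes 0.4000·2.3700 = 0.9480 m
residual clearance needed = 0.0200+0.0250+0.0400 = 0.0850 m
S_min ≈ 0.2700+2.5312+0.9480+0.0850  ⇒  S_min = 15337/4000 m

S_min = 15337/4000 m = 3.8342 m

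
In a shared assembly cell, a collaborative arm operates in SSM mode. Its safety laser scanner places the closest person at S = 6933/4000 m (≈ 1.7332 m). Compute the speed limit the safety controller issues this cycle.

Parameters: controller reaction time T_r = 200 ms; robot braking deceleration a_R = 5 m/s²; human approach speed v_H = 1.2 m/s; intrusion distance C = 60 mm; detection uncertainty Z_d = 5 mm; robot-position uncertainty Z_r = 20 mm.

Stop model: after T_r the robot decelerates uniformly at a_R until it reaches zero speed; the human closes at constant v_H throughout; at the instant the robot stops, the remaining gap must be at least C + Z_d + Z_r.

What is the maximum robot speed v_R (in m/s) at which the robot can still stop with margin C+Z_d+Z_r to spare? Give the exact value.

collect terms ⇒ (1/10)·v_R² + (11/25)·v_R + (-5633/4000) = 0
  disc = (11/25)² − 4·(1/10)·(-5633/4000) = 7569/10000 ; √disc = 87/100
  v_R = (−(11/25) + 87/100) / (2·(1/10)) = 43/20 m/s
check:
stop time T_s = (43/20)/5 = 0.4300 s
robot covers v_R·T_r = 2.1500·0.2000 = 0.4300 m before braking
robot under decel: 2.1500²/(2·5.0000) = 0.4622 m
person approaches 1.2000·(0.2000+0.4300) = 0.7560 m
margins: 0.0600+0.0050+0.0200 = 0.0850 m
sum ≈ 0.4300+0.4622+0.7560+0.0850 ≈ 1.7332 m = S ✓

v_R_max = 43/20 m/s = 2.1500 m/s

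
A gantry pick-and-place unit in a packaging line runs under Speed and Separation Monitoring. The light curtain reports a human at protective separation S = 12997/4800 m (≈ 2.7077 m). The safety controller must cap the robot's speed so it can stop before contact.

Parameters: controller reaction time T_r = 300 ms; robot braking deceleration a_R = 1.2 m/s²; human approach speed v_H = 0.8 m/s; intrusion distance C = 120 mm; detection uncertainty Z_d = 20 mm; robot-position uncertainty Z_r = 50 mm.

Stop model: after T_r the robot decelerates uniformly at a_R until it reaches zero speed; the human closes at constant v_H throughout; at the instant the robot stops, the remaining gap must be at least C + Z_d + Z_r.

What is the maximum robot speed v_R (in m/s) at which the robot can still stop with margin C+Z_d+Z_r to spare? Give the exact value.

v_R_max = 29/20 m/s = 1.4500 m/s

at the boundary: (5/12)·v² + (29/30)·v + (-10933/4800) = 0
  disc = (29/30)² − 4·(5/12)·(-10933/4800) = 7569/1600 ; √disc = 87/40
  v_R = (−(29/30) + 87/40) / (2·(5/12)) = 29/20 m/s
check:
braking lasts T_s = (29/20)/(6/5) = 1.2083 s
reaction-phase robot travel = 1.4500·0.3000 = 0.4350 m
braking distance = 1.4500²/(2·1.2000) = 0.8760 m
human closes 0.8000·1.5083 = 1.2067 m
margins: 0.1200+0.0200+0.0500 = 0.1900 m
sum ≈ 0.4350+0.8760+1.2067+0.1900 ≈ 2.7077 m = S ✓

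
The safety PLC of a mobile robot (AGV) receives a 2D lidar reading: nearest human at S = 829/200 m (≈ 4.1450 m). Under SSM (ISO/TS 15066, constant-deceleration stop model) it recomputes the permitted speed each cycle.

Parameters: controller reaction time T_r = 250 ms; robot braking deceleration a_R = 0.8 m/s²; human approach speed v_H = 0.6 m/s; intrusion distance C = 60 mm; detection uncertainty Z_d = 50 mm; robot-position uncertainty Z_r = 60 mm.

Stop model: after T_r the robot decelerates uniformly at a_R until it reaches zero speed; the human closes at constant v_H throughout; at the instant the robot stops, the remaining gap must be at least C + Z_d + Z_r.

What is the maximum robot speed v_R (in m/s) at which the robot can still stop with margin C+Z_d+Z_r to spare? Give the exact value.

quadratic (5/8)·v² + (1)·v + (-153/40) = 0
  disc = (1)² − 4·(5/8)·(-153/40) = 169/16 ; √disc = 13/4
  v_R = (−(1) + 13/4) / (2·(5/8)) = 9/5 m/s
check:
T_s = v_R/a_R = (9/5)/(4/5) = 2.2500 s
robot covers v_R·T_r = 1.8000·0.2500 = 0.4500 m before braking
robot under decel: 1.8000²/(2·0.8000) = 2.0250 m
person approaches 0.6000·(0.2500+2.2500) = 1.5000 m
residual clearance needed = 0.0600+0.0500+0.0600 = 0.1700 m
sum ≈ 0.4500+2.0250+1.5000+0.1700 ≈ 4.1450 m = S ✓

v_R_max = 9/5 m/s = 1.8000 m/s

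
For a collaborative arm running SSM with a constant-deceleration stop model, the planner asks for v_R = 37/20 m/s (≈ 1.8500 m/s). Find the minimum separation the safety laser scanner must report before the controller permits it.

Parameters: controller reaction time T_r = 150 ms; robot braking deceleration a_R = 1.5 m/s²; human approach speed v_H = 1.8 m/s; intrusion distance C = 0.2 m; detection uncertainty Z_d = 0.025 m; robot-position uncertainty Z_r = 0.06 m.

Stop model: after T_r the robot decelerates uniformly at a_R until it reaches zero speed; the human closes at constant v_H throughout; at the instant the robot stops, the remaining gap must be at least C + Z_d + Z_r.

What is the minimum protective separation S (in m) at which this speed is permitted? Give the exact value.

T_s = v_R/a_R = (37/20)/(3/2) = 1.2333 s
reaction-phase robot travel = 1.8500·0.1500 = 0.2775 m
robot covers 1.8500·1.2333 − ½·1.5000·1.2333² = 1.1408 m while stopping
human closes 1.8000·1.3833 = 2.4900 m
residual clearance needed = 0.2000+0.0250+0.0600 = 0.2850 m
S_min ≈ 0.2775+1.1408+2.4900+0.2850  ⇒  S_min = 629/150 m

S_min = 629/150 m = 4.1933 m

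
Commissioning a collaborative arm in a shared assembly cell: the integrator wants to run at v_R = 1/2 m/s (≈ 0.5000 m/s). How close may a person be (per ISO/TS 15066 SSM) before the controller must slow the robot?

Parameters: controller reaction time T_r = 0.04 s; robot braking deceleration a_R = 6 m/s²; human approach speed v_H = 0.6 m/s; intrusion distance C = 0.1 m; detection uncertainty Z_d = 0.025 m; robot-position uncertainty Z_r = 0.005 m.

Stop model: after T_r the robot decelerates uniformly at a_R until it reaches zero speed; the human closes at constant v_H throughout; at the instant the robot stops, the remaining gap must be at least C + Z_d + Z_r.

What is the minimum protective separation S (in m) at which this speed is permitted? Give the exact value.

stop time T_s = (1/2)/6 = 0.0833 s
robot covers v_R·T_r = 0.5000·0.0400 = 0.0200 m before braking
robot covers 0.5000·0.0833 − ½·6.0000·0.0833² = 0.0208 m while stopping
human closes 0.6000·0.1233 = 0.0740 m
C+Z_d+Z_r = 0.1000+0.0250+0.0050 = 0.1300 m
S_min ≈ 0.0200+0.0208+0.0740+0.1300  ⇒  S_min = 1469/6000 m

S_min = 1469/6000 m = 0.2448 m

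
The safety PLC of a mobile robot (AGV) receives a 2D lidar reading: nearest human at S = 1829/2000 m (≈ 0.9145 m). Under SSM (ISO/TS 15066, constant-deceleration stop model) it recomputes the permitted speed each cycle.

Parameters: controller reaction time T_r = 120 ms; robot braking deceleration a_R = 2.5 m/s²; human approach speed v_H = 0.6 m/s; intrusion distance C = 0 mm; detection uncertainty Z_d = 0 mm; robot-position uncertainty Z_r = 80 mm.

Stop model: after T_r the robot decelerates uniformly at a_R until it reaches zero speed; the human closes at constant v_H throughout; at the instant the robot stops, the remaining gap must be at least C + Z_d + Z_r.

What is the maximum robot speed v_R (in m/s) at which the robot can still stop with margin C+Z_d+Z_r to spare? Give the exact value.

quadratic (1/5)·v² + (9/25)·v + (-61/80) = 0
  disc = (9/25)² − 4·(1/5)·(-61/80) = 1849/2500 ; √disc = 43/50
  v_R = (−(9/25) + 43/50) / (2·(1/5)) = 5/4 m/s
check:
T_s = v_R/a_R = (5/4)/(5/2) = 0.5000 s
robot covers v_R·T_r = 1.2500·0.1200 = 0.1500 m before braking
robot under decel: 1.2500²/(2·2.5000) = 0.3125 m
human closes 0.6000·0.6200 = 0.3720 m
margins: 0.0000+0.0000+0.0800 = 0.0800 m
sum ≈ 0.1500+0.3125+0.3720+0.0800 ≈ 0.9145 m = S ✓

v_R_max = 5/4 m/s = 1.2500 m/s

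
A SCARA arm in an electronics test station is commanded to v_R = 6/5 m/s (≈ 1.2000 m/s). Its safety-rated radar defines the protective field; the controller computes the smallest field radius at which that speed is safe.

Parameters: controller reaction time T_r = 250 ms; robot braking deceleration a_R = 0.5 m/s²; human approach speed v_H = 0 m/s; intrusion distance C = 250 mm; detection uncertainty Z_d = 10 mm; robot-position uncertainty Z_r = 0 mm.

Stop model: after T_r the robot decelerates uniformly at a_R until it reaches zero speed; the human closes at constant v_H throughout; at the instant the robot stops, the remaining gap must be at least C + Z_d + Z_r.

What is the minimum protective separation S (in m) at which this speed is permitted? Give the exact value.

stop time T_s = (6/5)/(1/2) = 2.4000 s
robot covers v_R·T_r = 1.2000·0.2500 = 0.3000 m before braking
robot covers 1.2000·2.4000 − ½·0.5000·2.4000² = 1.4400 m while stopping
human closes 0.0000·2.6500 = 0.0000 m
residual clearance needed = 0.2500+0.0100+0.0000 = 0.2600 m
S_min ≈ 0.3000+1.4400+0.0000+0.2600  ⇒  S_min = 2 m

S_min = 2 m = 2.0000 m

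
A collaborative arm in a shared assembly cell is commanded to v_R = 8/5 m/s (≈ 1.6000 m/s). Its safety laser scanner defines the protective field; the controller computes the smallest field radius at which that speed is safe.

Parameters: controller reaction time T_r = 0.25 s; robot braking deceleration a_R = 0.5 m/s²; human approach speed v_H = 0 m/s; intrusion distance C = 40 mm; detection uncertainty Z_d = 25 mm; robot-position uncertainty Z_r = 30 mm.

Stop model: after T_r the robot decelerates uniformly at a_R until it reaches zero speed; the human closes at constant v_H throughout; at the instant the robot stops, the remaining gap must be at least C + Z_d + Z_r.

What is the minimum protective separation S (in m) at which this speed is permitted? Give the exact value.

S_min = 611/200 m = 3.0550 m

T_s = v_R/a_R = (8/5)/(1/2) = 3.2000 s
robot covers v_R·T_r = 1.6000·0.2500 = 0.4000 m before braking
braking distance = 1.6000²/(2·0.5000) = 2.5600 m
human over T_r+T_s: 0.0000·(0.2500+3.2000) = 0.0000 m
C+Z_d+Z_r = 0.0400+0.0250+0.0300 = 0.0950 m
S_min ≈ 0.4000+2.5600+0.0000+0.0950  ⇒  S_min = 611/200 m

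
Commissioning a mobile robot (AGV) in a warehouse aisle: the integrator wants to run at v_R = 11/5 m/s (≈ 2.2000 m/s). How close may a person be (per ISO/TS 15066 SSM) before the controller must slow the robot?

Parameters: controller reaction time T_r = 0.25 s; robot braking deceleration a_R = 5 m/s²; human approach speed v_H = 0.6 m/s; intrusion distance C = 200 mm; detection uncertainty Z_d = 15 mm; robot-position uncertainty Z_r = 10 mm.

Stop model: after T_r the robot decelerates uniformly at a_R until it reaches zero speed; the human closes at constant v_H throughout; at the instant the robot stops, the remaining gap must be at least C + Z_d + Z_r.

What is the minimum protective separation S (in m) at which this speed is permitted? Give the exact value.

S_min = 1673/1000 m = 1.6730 m

T_s = v_R/a_R = (11/5)/5 = 0.4400 s
reaction-phase robot travel = 2.2000·0.2500 = 0.5500 m
robot covers 2.2000·0.4400 − ½·5.0000·0.4400² = 0.4840 m while stopping
human over T_r+T_s: 0.6000·(0.2500+0.4400) = 0.4140 m
C+Z_d+Z_r = 0.2000+0.0150+0.0100 = 0.2250 m
S_min ≈ 0.5500+0.4840+0.4140+0.2250  ⇒  S_min = 1673/1000 m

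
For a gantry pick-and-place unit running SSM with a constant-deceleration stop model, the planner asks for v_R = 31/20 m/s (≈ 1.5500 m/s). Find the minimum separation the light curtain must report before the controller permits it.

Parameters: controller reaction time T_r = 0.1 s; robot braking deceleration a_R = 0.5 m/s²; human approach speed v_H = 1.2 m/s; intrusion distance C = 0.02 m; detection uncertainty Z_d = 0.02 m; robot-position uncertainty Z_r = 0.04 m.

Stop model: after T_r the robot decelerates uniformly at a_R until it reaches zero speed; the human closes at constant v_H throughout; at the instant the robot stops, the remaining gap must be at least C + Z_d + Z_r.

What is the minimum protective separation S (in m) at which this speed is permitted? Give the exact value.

braking lasts T_s = (31/20)/(1/2) = 3.1000 s
robot in T_r: 1.5500·0.1000 = 0.1550 m
robot under decel: 1.5500²/(2·0.5000) = 2.4025 m
human over T_r+T_s: 1.2000·(0.1000+3.1000) = 3.8400 m
C+Z_d+Z_r = 0.0200+0.0200+0.0400 = 0.0800 m
S_min ≈ 0.1550+2.4025+3.8400+0.0800  ⇒  S_min = 2591/400 m

S_min = 2591/400 m = 6.4775 m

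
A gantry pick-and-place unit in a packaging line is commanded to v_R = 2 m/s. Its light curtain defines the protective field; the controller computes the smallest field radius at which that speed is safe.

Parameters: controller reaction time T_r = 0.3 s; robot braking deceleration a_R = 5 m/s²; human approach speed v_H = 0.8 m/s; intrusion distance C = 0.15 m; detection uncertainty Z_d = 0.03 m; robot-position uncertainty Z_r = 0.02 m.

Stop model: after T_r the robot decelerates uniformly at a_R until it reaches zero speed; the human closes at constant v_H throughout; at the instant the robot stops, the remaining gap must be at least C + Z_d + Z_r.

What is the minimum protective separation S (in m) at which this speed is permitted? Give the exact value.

S_min = 44/25 m = 1.7600 m

stop time T_s = 2/5 = 0.4000 s
robot covers v_R·T_r = 2.0000·0.3000 = 0.6000 m before braking
robot under decel: 2.0000²/(2·5.0000) = 0.4000 m
human over T_r+T_s: 0.8000·(0.3000+0.4000) = 0.5600 m
margins: 0.1500+0.0300+0.0200 = 0.2000 m
S_min ≈ 0.6000+0.4000+0.5600+0.2000  ⇒  S_min = 44/25 m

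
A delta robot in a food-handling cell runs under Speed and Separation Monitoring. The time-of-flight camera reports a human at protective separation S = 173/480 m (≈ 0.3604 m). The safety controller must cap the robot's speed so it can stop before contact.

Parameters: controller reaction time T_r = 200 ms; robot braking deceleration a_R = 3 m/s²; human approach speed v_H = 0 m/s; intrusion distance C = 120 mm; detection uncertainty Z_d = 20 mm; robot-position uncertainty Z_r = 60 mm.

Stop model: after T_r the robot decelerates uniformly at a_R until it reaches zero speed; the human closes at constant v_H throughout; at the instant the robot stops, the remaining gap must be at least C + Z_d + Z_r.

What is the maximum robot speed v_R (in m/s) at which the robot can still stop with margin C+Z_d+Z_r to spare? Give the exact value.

at the boundary: (1/6)·v² + (1/5)·v + (-77/480) = 0
  disc = (1/5)² − 4·(1/6)·(-77/480) = 529/3600 ; √disc = 23/60
  v_R = (−(1/5) + 23/60) / (2·(1/6)) = 11/20 m/s
check:
stop time T_s = (11/20)/3 = 0.1833 s
reaction-phase robot travel = 0.5500·0.2000 = 0.1100 m
braking distance = 0.5500²/(2·3.0000) = 0.0504 m
human closes 0.0000·0.3833 = 0.0000 m
C+Z_d+Z_r = 0.1200+0.0200+0.0600 = 0.2000 m
sum ≈ 0.1100+0.0504+0.0000+0.2000 ≈ 0.3604 m = S ✓

v_R_max = 11/20 m/s = 0.5500 m/s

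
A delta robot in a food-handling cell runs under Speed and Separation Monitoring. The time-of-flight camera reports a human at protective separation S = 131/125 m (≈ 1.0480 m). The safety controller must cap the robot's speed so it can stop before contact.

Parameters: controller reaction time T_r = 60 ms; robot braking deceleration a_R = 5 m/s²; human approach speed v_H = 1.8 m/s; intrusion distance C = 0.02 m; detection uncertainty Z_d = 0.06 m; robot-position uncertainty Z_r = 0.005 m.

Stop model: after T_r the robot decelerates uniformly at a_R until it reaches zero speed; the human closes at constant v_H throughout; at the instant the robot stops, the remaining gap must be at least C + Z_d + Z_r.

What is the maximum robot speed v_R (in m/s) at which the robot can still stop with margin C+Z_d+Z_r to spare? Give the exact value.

v_R_max = 3/2 m/s = 1.5000 m/s

collect terms ⇒ (1/10)·v_R² + (21/50)·v_R + (-171/200) = 0
  disc = (21/50)² − 4·(1/10)·(-171/200) = 324/625 ; √disc = 18/25
  v_R = (−(21/50) + 18/25) / (2·(1/10)) = 3/2 m/s
check:
T_s = v_R/a_R = (3/2)/5 = 0.3000 s
reaction-phase robot travel = 1.5000·0.0600 = 0.0900 m
robot covers 1.5000·0.3000 − ½·5.0000·0.3000² = 0.2250 m while stopping
human over T_r+T_s: 1.8000·(0.0600+0.3000) = 0.6480 m
residual clearance needed = 0.0200+0.0600+0.0050 = 0.0850 m
sum ≈ 0.0900+0.2250+0.6480+0.0850 ≈ 1.0480 m = S ✓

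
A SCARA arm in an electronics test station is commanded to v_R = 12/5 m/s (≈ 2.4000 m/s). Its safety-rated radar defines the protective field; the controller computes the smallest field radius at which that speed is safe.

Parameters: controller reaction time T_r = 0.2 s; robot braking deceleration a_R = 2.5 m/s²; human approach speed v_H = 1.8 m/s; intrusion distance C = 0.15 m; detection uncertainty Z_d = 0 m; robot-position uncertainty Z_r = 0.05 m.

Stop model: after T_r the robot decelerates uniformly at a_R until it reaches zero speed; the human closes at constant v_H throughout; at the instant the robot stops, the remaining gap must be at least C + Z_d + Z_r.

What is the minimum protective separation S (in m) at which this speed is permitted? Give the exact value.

S_min = 98/25 m = 3.9200 m

braking lasts T_s = (12/5)/(5/2) = 0.9600 s
robot in T_r: 2.4000·0.2000 = 0.4800 m
robot under decel: 2.4000²/(2·2.5000) = 1.1520 m
person approaches 1.8000·(0.2000+0.9600) = 2.0880 m
residual clearance needed = 0.1500+0.0000+0.0500 = 0.2000 m
S_min ≈ 0.4800+1.1520+2.0880+0.2000  ⇒  S_min = 98/25 m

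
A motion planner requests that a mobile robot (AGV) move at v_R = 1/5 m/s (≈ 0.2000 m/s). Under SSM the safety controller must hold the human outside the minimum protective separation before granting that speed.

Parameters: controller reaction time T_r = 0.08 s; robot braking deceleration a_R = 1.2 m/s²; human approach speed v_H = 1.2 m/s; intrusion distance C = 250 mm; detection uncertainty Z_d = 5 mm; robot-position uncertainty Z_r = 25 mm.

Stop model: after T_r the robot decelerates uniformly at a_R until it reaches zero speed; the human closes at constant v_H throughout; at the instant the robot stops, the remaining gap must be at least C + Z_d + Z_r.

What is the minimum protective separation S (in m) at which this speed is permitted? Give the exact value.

S_min = 913/1500 m = 0.6087 m

stop time T_s = (1/5)/(6/5) = 0.1667 s
robot covers v_R·T_r = 0.2000·0.0800 = 0.0160 m before braking
robot under decel: 0.2000²/(2·1.2000) = 0.0167 m
person approaches 1.2000·(0.0800+0.1667) = 0.2960 m
residual clearance needed = 0.2500+0.0050+0.0250 = 0.2800 m
S_min ≈ 0.0160+0.0167+0.2960+0.2800  ⇒  S_min = 913/1500 m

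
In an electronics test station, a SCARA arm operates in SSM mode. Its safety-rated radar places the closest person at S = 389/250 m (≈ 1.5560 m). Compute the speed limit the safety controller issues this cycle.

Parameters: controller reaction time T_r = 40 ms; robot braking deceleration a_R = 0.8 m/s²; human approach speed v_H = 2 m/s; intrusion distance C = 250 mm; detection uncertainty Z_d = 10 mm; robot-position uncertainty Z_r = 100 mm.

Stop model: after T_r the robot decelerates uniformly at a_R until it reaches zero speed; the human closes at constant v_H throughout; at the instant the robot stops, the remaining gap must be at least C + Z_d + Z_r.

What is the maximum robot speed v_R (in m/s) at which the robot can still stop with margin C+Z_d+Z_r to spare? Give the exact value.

v_R_max = 2/5 m/s = 0.4000 m/s

collect terms ⇒ (5/8)·v_R² + (127/50)·v_R + (-279/250) = 0
  disc = (127/50)² − 4·(5/8)·(-279/250) = 5776/625 ; √disc = 76/25
  v_R = (−(127/50) + 76/25) / (2·(5/8)) = 2/5 m/s
check:
braking lasts T_s = (2/5)/(4/5) = 0.5000 s
reaction-phase robot travel = 0.4000·0.0400 = 0.0160 m
braking distance = 0.4000²/(2·0.8000) = 0.1000 m
person approaches 2.0000·(0.0400+0.5000) = 1.0800 m
margins: 0.2500+0.0100+0.1000 = 0.3600 m
sum ≈ 0.0160+0.1000+1.0800+0.3600 ≈ 1.5560 m = S ✓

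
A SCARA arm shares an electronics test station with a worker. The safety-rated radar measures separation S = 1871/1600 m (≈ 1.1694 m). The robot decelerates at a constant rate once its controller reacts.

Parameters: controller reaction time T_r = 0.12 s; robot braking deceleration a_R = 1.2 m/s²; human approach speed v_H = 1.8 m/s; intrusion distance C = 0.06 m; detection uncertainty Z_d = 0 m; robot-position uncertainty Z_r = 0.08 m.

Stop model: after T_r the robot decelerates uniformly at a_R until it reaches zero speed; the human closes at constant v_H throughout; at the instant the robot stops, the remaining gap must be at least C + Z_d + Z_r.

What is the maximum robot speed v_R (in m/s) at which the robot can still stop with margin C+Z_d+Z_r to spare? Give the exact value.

quadratic (5/12)·v² + (81/50)·v + (-6507/8000) = 0
  disc = (81/50)² − 4·(5/12)·(-6507/8000) = 159201/40000 ; √disc = 399/200
  v_R = (−(81/50) + 399/200) / (2·(5/12)) = 9/20 m/s
check:
braking lasts T_s = (9/20)/(6/5) = 0.3750 s
robot covers v_R·T_r = 0.4500·0.1200 = 0.0540 m before braking
robot covers 0.4500·0.3750 − ½·1.2000·0.3750² = 0.0844 m while stopping
human over T_r+T_s: 1.8000·(0.1200+0.3750) = 0.8910 m
C+Z_d+Z_r = 0.0600+0.0000+0.0800 = 0.1400 m
sum ≈ 0.0540+0.0844+0.8910+0.1400 ≈ 1.1694 m = S ✓

v_R_max = 9/20 m/s = 0.4500 m/s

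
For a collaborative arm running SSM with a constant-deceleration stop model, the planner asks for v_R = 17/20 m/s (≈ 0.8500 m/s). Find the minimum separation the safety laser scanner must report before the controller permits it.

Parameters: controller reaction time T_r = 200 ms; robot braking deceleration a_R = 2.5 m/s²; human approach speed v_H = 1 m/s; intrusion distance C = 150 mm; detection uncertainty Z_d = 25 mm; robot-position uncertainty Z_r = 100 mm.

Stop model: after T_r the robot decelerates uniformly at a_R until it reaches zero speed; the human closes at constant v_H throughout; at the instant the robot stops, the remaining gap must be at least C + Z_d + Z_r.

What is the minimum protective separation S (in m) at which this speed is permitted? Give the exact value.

stop time T_s = (17/20)/(5/2) = 0.3400 s
robot covers v_R·T_r = 0.8500·0.2000 = 0.1700 m before braking
robot under decel: 0.8500²/(2·2.5000) = 0.1445 m
human closes 1.0000·0.5400 = 0.5400 m
margins: 0.1500+0.0250+0.1000 = 0.2750 m
S_min ≈ 0.1700+0.1445+0.5400+0.2750  ⇒  S_min = 2259/2000 m

S_min = 2259/2000 m = 1.1295 m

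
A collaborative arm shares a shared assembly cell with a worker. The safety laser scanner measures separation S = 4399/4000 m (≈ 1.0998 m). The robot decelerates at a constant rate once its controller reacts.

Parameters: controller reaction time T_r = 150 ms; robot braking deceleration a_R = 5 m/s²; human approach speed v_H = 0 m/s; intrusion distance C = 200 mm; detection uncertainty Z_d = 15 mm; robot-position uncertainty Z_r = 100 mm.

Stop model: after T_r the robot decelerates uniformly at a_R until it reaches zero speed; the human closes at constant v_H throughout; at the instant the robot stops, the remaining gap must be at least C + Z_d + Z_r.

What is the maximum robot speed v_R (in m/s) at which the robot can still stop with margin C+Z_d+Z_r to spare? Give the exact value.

v_R_max = 43/20 m/s = 2.1500 m/s

collect terms ⇒ (1/10)·v_R² + (3/20)·v_R + (-3139/4000) = 0
  disc = (3/20)² − 4·(1/10)·(-3139/4000) = 841/2500 ; √disc = 29/50
  v_R = (−(3/20) + 29/50) / (2·(1/10)) = 43/20 m/s
check:
T_s = v_R/a_R = (43/20)/5 = 0.4300 s
robot covers v_R·T_r = 2.1500·0.1500 = 0.3225 m before braking
braking distance = 2.1500²/(2·5.0000) = 0.4622 m
human over T_r+T_s: 0.0000·(0.1500+0.4300) = 0.0000 m
C+Z_d+Z_r = 0.2000+0.0150+0.1000 = 0.3150 m
sum ≈ 0.3225+0.4622+0.0000+0.3150 ≈ 1.0998 m = S ✓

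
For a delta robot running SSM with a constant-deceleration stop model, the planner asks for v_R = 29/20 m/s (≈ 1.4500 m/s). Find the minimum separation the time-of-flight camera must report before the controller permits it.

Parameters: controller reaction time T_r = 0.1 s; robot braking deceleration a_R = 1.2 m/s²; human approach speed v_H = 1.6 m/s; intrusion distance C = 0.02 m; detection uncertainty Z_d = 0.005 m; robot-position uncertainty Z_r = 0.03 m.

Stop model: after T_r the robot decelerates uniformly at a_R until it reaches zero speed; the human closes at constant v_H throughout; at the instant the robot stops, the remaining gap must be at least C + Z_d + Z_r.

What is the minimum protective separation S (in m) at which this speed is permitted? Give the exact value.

S_min = 5071/1600 m = 3.1694 m

stop time T_s = (29/20)/(6/5) = 1.2083 s
robot in T_r: 1.4500·0.1000 = 0.1450 m
braking distance = 1.4500²/(2·1.2000) = 0.8760 m
person approaches 1.6000·(0.1000+1.2083) = 2.0933 m
margins: 0.0200+0.0050+0.0300 = 0.0550 m
S_min ≈ 0.1450+0.8760+2.0933+0.0550  ⇒  S_min = 5071/1600 m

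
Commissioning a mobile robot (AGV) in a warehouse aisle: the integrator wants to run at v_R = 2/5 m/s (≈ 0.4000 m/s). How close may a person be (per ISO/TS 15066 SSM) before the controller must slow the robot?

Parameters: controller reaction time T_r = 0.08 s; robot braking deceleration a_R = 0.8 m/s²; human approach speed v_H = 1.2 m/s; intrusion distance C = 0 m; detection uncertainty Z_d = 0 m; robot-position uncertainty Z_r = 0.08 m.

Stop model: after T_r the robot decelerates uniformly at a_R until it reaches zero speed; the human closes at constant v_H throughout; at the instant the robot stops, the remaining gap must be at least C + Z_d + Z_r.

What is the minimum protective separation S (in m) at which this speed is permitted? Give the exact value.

T_s = v_R/a_R = (2/5)/(4/5) = 0.5000 s
reaction-phase robot travel = 0.4000·0.0800 = 0.0320 m
robot covers 0.4000·0.5000 − ½·0.8000·0.5000² = 0.1000 m while stopping
human over T_r+T_s: 1.2000·(0.0800+0.5000) = 0.6960 m
margins: 0.0000+0.0000+0.0800 = 0.0800 m
S_min ≈ 0.0320+0.1000+0.6960+0.0800  ⇒  S_min = 227/250 m

S_min = 227/250 m = 0.9080 m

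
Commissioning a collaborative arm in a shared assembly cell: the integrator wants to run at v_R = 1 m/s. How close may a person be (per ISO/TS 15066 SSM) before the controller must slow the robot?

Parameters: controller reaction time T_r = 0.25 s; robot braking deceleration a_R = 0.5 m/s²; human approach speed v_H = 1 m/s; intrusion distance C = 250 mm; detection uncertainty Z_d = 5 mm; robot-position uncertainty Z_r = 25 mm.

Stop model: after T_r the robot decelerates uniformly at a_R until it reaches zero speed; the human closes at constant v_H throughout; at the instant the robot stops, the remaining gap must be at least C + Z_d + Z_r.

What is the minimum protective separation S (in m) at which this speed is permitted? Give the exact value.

braking lasts T_s = 1/(1/2) = 2.0000 s
robot in T_r: 1.0000·0.2500 = 0.2500 m
braking distance = 1.0000²/(2·0.5000) = 1.0000 m
human over T_r+T_s: 1.0000·(0.2500+2.0000) = 2.2500 m
margins: 0.2500+0.0050+0.0250 = 0.2800 m
S_min ≈ 0.2500+1.0000+2.2500+0.2800  ⇒  S_min = 189/50 m

S_min = 189/50 m = 3.7800 m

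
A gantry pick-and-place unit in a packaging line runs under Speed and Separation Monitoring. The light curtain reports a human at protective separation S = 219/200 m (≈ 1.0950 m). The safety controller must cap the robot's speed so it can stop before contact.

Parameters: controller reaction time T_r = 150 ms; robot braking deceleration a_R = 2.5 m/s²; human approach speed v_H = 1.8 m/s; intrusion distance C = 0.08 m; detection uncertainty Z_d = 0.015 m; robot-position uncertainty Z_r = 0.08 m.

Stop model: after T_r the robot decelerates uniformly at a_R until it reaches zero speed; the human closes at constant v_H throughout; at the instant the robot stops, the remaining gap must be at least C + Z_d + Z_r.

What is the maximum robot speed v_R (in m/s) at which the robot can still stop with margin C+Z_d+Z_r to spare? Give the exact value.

v_R_max = 13/20 m/s = 0.6500 m/s

quadratic (1/5)·v² + (87/100)·v + (-13/20) = 0
  disc = (87/100)² − 4·(1/5)·(-13/20) = 12769/10000 ; √disc = 113/100
  v_R = (−(87/100) + 113/100) / (2·(1/5)) = 13/20 m/s
check:
braking lasts T_s = (13/20)/(5/2) = 0.2600 s
robot covers v_R·T_r = 0.6500·0.1500 = 0.0975 m before braking
robot covers 0.6500·0.2600 − ½·2.5000·0.2600² = 0.0845 m while stopping
human closes 1.8000·0.4100 = 0.7380 m
margins: 0.0800+0.0150+0.0800 = 0.1750 m
sum ≈ 0.0975+0.0845+0.7380+0.1750 ≈ 1.0950 m = S ✓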